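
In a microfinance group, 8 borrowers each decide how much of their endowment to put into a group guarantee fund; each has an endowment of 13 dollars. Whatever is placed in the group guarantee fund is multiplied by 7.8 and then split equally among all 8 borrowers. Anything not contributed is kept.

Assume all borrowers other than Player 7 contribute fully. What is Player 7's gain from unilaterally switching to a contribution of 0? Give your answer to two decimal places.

Switching from a contribution of 13 to 0 lets Player 7 keep an extra 13 dollars, but lowers the group guarantee fund by 13, which costs Player 7 their own share of that drop: 7.8/8 × 13 = 12.67.
Net gain = 13 − 12.67 = 0.33. The private return per contributed unit (0.9750) is below 1, so free-riding is indeed the best response regardless of what the others do.

0.33 dollars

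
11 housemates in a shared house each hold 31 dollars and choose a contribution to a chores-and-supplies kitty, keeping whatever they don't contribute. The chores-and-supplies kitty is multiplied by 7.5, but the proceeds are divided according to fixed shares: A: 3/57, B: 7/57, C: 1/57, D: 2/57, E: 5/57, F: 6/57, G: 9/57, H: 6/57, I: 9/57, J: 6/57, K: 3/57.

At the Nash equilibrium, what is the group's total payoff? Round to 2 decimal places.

Each unit j contributes comes back to j as 7.5 × (j's share), so j prefers to contribute only if that share exceeds 1/7.5 = 0.1333; otherwise keeping the unit dominates.
G and I are above the threshold, contributing 31 each; the remaining 9 contribute 0. Total contributed: 62.
The chores-and-supplies kitty pays out 7.5 × 62 = 465.00 in total (split across the unequal shares, but the aggregate is all that matters for the group sum).
The 9 free-riders keep 31 each, adding 279. Group total = 279 + 465.00 = 744.00.

744.00 dollars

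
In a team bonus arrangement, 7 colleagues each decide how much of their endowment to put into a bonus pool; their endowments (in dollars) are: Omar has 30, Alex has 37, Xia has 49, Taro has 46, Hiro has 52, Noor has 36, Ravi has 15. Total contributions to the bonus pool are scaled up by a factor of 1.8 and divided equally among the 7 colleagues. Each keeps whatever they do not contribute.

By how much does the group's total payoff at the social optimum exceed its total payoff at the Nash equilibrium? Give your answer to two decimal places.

212.00 dollars

The private return per contributed unit is 1.8/7 = 0.2571 < 1 for every player regardless of endowment, so the Nash equilibrium is zero contribution and the group total is Σ E_j = 30 + 37 + 49 + 46 + 52 + 36 + 15 = 265.
Each contributed unit returns 1.800 to the group, so the social optimum is full contribution by everyone: group total = 1.800 × 265 = 477.00.
Efficiency loss = (1.800 − 1) × 265 = 212.00.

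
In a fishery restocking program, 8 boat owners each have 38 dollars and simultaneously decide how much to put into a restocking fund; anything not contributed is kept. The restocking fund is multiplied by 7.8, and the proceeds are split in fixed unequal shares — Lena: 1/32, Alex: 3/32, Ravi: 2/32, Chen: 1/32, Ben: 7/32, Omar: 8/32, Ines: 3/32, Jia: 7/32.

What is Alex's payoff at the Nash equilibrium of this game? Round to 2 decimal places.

For player j, contributing a unit is worthwhile iff 7.8 × (j's share) ≥ 1, i.e. iff j's share is at least 0.1282.
Ben, Omar and Jia clear that bar, contributing 38 each; the remaining 5 contribute 0. Total contributed: 114.
Alex keeps 38 and receives 7.8 × 114 × 3/32 = 83.36 from the restocking fund, for a payoff of 121.36.

121.36 dollars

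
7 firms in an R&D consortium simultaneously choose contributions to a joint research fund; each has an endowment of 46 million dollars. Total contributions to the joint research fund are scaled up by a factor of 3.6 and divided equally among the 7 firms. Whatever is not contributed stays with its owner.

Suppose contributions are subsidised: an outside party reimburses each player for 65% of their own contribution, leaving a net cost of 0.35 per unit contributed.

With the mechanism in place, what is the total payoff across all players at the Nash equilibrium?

1368.50 million dollars

The effective private return per unit is now (3.6/7) / 0.35 = 1.4694 > 1, so every player's dominant strategy flips to full contribution.
So the Nash equilibrium is full contribution by all 7; the group earns 7 × (46 × 0.65 + 3.6 × 46) = 1368.50.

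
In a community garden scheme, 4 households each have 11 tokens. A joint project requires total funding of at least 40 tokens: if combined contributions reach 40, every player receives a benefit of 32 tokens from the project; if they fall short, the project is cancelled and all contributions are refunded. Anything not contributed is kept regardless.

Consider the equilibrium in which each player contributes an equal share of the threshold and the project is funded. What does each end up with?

33 tokens

Equal share of the threshold: 40/4 = 10.
At this profile no one gains by cutting their contribution: any cut drops the total below 40, the project is cancelled, contributions are refunded, and the deviator ends with 11, which is less than 11 − 10 + 32 = 33. Contributing more than 10 just wastes the excess. So contributing exactly 10 is a best response.
Each player's payoff: 11 − 10 + 32 = 33.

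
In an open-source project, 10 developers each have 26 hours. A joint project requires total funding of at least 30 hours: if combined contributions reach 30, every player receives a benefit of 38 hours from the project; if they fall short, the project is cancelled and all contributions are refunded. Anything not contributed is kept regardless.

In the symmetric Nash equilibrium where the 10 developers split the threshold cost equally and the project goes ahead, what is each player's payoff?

61 hours

Equal share of the threshold: 30/10 = 3.
At this profile no one gains by cutting their contribution: any cut drops the total below 30, the project is cancelled, contributions are refunded, and the deviator ends with 26, which is less than 26 − 3 + 38 = 61. Contributing more than 3 just wastes the excess. So contributing exactly 3 is a best response.
Each player's payoff: 26 − 3 + 38 = 61.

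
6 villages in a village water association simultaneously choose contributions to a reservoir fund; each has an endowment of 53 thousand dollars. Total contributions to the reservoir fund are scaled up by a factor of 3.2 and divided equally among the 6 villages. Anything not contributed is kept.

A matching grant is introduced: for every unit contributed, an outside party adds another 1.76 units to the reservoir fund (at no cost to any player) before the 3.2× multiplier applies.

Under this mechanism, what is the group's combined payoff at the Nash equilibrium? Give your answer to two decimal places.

The effective private return per unit is now 3.2 × 2.76 / 6 = 1.4720 > 1, so every player's dominant strategy flips to full contribution.
At the Nash equilibrium everyone contributes 53. Group total payoff = 3.2 × 2.76 × 318 = 2808.58.

2808.58 thousand dollars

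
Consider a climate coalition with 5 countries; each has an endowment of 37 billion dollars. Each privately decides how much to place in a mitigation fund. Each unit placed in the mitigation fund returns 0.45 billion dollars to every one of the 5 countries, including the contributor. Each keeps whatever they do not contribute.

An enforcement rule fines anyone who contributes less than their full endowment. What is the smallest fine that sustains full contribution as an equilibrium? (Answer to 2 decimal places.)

20.35 billion dollars

Given the others contribute fully, the best deviation is to contribute 0 (any partial contribution still incurs the fine and gives up units whose private return 0.45 is below 1).
Deviating from 37 to 0 saves 37 billion dollars but forfeits the deviator's share of the drop in the mitigation fund: 0.45 × 37 = 16.65.
So the deviation gain is 37 − 16.65 = 20.35, and the fine must be at least 20.35 billion dollars to wipe it out.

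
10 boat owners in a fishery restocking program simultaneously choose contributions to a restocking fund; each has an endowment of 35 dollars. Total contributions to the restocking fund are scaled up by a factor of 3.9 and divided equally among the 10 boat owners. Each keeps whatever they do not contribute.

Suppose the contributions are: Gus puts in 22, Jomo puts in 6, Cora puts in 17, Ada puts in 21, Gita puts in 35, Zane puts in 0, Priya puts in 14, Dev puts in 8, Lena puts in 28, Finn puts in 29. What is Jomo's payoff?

99.20 dollars

Total contributed: 22 + 6 + 17 + 21 + 35 + 0 + 14 + 8 + 28 + 29 = 180.
Each receives 3.9 × 180 / 10 = 70.20 from the restocking fund.
Jomo keeps 35 − 6 = 29, so Jomo's payoff is 29 + 70.20 = 99.20.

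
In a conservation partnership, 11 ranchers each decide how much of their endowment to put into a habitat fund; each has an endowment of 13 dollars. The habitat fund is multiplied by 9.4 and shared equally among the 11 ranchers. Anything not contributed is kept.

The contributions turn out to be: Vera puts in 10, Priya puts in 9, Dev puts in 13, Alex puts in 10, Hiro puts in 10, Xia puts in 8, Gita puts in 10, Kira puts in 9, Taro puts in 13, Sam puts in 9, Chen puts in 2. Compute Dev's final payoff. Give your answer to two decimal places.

88.02 dollars

Total contributed: 10 + 9 + 13 + 10 + 10 + 8 + 10 + 9 + 13 + 9 + 2 = 103.
Each receives 9.4 × 103 / 11 = 88.02 from the habitat fund.
Dev keeps 13 − 13 = 0, so Dev's payoff is 0 + 88.02 = 88.02.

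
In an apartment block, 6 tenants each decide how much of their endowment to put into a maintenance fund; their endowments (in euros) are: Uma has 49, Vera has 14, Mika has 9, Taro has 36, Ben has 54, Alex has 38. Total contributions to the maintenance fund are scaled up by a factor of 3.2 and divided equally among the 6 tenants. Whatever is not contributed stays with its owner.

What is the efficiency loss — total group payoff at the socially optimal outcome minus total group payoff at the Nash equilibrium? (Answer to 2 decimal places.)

The private return per contributed unit is 3.2/6 = 0.5333 < 1 for every player regardless of endowment, so the Nash equilibrium is zero contribution and the group total is Σ E_j = 49 + 14 + 9 + 36 + 54 + 38 = 200.
Each contributed unit returns 3.200 to the group, so the social optimum is full contribution by everyone: group total = 3.200 × 200 = 640.00.
Efficiency loss = (3.200 − 1) × 200 = 440.00.

440.00 euros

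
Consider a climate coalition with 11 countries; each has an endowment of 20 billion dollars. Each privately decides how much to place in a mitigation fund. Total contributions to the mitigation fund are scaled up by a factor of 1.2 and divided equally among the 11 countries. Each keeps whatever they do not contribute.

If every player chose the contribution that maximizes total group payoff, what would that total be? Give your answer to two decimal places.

Each contributed unit returns 1.200 to the group as a whole (0.1091 to each of 11 players), which exceeds 1, so the social optimum is full contribution: group total = 1.200 × 220 = 264.00.

264.00 billion dollars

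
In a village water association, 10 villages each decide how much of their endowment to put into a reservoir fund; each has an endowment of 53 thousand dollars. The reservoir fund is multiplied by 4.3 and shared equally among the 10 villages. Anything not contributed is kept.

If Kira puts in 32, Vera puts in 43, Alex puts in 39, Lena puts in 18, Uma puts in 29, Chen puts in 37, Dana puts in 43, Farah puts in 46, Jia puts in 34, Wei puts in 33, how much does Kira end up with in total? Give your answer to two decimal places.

173.22 thousand dollars

Total contributed: 32 + 43 + 39 + 18 + 29 + 37 + 43 + 46 + 34 + 33 = 354.
Each receives 4.3 × 354 / 10 = 152.22 from the reservoir fund.
Kira keeps 53 − 32 = 21, so Kira's payoff is 21 + 152.22 = 173.22.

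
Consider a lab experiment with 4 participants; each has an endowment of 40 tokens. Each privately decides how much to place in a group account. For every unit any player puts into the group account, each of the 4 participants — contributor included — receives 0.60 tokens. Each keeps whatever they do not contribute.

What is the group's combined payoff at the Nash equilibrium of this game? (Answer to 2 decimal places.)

The private return per contributed unit is 0.60 < 1, so contributing 0 is dominant for every player. At the Nash equilibrium everyone keeps their 40, and the group total is 4 × 40 = 160.

160.00 tokens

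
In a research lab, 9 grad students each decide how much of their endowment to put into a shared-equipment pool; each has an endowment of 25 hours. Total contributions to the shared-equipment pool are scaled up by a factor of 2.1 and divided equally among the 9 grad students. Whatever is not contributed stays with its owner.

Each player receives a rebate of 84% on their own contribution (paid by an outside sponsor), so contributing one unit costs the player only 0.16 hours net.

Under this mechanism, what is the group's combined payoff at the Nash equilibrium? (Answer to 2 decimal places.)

Under the mechanism each unit contributed yields (2.1/9) / 0.16 = 1.4583 back to its contributor per unit of net cost, which exceeds 1, making full contribution the dominant choice for everyone.
So the Nash equilibrium is full contribution by all 9; the group earns 9 × (25 × 0.84 + 2.1 × 25) = 661.50.

661.50 hours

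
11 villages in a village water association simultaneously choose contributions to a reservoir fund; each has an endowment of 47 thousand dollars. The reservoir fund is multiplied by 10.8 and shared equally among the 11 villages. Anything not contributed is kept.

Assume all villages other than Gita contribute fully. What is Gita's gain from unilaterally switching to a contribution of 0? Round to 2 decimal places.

Switching from a contribution of 47 to 0 lets Gita keep an extra 47 thousand dollars, but lowers the reservoir fund by 47, which costs Gita their own share of that drop: 10.8/11 × 47 = 46.15.
Net gain = 47 − 46.15 = 0.85. The private return per contributed unit (0.9818) is below 1, so free-riding is indeed the best response regardless of what the others do.

0.85 thousand dollars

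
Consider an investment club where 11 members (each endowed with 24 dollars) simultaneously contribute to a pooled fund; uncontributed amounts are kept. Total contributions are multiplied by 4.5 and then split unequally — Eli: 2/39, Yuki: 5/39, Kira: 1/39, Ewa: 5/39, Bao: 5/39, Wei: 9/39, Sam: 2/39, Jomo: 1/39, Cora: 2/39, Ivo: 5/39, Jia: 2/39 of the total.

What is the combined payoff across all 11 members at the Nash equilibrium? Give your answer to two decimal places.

348.00 dollars

Player j's private return per contributed unit is 4.5 × (j's share). Contributing is weakly dominant for j when that share is at least 1/4.5 = 0.2222, and contributing 0 is dominant otherwise.
The only share above 0.2222 is Wei's 9/39, contributing 24; the remaining 10 contribute 0. Total contributed: 24.
The pooled fund pays out 4.5 × 24 = 108.00 in total (split across the unequal shares, but the aggregate is all that matters for the group sum).
The 10 free-riders keep 24 each, adding 240. Group total = 240 + 108.00 = 348.00.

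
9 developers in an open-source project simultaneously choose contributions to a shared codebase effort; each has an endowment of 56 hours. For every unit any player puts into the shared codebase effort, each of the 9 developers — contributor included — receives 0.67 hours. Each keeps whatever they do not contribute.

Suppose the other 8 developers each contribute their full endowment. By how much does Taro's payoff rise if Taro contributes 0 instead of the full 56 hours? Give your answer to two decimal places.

Switching from a contribution of 56 to 0 lets Taro keep an extra 56 hours, but lowers the shared codebase effort by 56, which costs Taro their own share of that drop: 0.67 × 56 = 37.52.
Net gain = 56 − 37.52 = 18.48. The private return per contributed unit (0.67) is below 1, so free-riding is indeed the best response regardless of what the others do.

18.48 hours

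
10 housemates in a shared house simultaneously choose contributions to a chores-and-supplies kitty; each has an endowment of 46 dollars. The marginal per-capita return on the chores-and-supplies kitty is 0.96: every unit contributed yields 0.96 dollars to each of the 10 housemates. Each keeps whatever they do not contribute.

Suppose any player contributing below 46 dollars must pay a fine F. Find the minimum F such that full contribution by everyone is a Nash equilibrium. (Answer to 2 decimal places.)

Given the others contribute fully, the best deviation is to contribute 0 (any partial contribution still incurs the fine and gives up units whose private return 0.96 is below 1).
Deviating from 46 to 0 saves 46 dollars but forfeits the deviator's share of the drop in the chores-and-supplies kitty: 0.96 × 46 = 44.16.
So the deviation gain is 46 − 44.16 = 1.84, and the fine must be at least 1.84 dollars to wipe it out.

1.84 dollars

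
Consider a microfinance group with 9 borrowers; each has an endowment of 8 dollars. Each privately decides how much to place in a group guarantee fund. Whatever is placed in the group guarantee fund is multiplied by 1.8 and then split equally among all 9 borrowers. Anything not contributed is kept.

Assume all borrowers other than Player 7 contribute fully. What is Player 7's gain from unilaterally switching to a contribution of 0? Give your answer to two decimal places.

Switching from a contribution of 8 to 0 lets Player 7 keep an extra 8 dollars, but lowers the group guarantee fund by 8, which costs Player 7 their own share of that drop: 1.8/9 × 8 = 1.60.
Net gain = 8 − 1.60 = 6.40. The private return per contributed unit (0.2000) is below 1, so free-riding is indeed the best response regardless of what the others do.

6.40 dollars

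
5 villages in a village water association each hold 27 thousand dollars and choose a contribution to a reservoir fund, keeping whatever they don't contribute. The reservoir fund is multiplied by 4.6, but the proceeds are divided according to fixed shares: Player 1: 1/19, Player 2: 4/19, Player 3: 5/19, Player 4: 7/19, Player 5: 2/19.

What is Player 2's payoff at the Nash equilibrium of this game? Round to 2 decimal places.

79.29 thousand dollars

Player j's private return per contributed unit is 4.6 × (j's share). Contributing is weakly dominant for j when that share is at least 1/4.6 = 0.2174, and contributing 0 is dominant otherwise.
The shares above 0.2174 belong to Player 3 and Player 4, contributing 27 each; the remaining 3 contribute 0. Total contributed: 54.
Player 2 keeps 27 and receives 4.6 × 54 × 4/19 = 52.29 from the reservoir fund, for a payoff of 79.29.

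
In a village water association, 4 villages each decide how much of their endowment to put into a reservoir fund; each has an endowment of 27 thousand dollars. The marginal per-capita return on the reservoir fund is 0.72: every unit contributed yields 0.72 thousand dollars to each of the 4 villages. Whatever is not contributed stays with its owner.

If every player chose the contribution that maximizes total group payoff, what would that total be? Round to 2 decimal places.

Each contributed unit returns 2.880 to the group as a whole (0.72 to each of 4 players), which exceeds 1, so the social optimum is full contribution: group total = 2.880 × 108 = 311.04.

311.04 thousand dollars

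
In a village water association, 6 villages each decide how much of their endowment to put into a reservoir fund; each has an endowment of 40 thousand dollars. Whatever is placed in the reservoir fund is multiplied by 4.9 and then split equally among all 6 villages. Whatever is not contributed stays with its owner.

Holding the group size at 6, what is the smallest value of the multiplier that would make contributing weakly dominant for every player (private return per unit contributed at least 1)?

A contributed unit returns (multiplier)/6 to its contributor.
This reaches 1 exactly when the multiplier is 6.

6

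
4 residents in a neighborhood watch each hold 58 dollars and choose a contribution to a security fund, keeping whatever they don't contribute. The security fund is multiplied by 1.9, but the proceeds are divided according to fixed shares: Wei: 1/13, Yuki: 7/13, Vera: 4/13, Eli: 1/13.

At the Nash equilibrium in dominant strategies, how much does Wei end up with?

A player with share s gets back 1.9·s per unit contributed, so full contribution is dominant for anyone with s > 1/1.9 = 0.5263 and zero contribution is dominant for anyone below.
Only Yuki (7/13) clears that bar, contributing 58; the remaining 3 contribute 0. Total contributed: 58.
Wei keeps 58 and receives 1.9 × 58 × 1/13 = 8.48 from the security fund, for a payoff of 66.48.

66.48 dollars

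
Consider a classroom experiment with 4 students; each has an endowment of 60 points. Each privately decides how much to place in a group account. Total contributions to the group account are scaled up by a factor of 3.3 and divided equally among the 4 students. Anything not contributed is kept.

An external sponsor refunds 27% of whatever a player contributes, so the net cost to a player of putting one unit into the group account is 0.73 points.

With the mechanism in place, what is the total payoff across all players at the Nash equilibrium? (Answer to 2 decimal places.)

With the mechanism, a contributed unit returns (3.3/4) / 0.73 = 1.1301 per unit of net cost to the contributor — now above 1 — so contributing fully is weakly dominant for every player.
So the Nash equilibrium is full contribution by all 4; the group earns 4 × (60 × 0.27 + 3.3 × 60) = 856.80.

856.80 points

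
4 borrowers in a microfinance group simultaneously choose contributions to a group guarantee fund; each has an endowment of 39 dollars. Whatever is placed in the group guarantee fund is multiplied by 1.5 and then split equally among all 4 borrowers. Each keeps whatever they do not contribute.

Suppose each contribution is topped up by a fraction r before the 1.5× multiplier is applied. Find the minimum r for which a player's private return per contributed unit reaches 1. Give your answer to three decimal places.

1.667

With matching at rate r, one contributed unit becomes (1 + r) in the group guarantee fund and returns 1.5 × (1 + r) / 4 to the contributor.
Setting this equal to 1: 1 + r = 4/1.5 = 2.6667.
So the minimum matching rate is r = 2.6667 − 1 = 1.667.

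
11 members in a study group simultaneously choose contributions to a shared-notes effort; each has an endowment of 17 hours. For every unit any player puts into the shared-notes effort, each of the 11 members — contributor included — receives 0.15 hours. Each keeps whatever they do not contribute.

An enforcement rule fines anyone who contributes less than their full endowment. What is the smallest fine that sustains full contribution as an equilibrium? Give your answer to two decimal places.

Given the others contribute fully, the best deviation is to contribute 0 (any partial contribution still incurs the fine and gives up units whose private return 0.15 is below 1).
Deviating from 17 to 0 saves 17 hours but forfeits the deviator's share of the drop in the shared-notes effort: 0.15 × 17 = 2.55.
So the deviation gain is 17 − 2.55 = 14.45, and the fine must be at least 14.45 hours to wipe it out.

14.45 hours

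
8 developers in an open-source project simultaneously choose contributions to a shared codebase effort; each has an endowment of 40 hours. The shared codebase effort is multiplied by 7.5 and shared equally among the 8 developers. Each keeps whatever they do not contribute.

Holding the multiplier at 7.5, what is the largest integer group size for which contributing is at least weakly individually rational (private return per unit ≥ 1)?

7

Private return per unit is 7.5/(group size), which is ≥ 1 whenever the group size is ≤ 7.5.
The largest such integer is 7.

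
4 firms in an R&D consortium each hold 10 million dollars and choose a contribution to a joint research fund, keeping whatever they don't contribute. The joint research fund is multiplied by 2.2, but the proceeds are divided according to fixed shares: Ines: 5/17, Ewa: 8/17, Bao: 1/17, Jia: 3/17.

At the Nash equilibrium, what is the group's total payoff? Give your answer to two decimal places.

A player with share s gets back 2.2·s per unit contributed, so full contribution is dominant for anyone with s > 1/2.2 = 0.4545 and zero contribution is dominant for anyone below.
Ewa alone (share 8/17) is above the threshold, contributing 10; the remaining 3 contribute 0. Total contributed: 10.
The joint research fund pays out 2.2 × 10 = 22.00 in total (split across the unequal shares, but the aggregate is all that matters for the group sum).
The 3 free-riders keep 10 each, adding 30. Group total = 30 + 22.00 = 52.00.

52.00 million dollars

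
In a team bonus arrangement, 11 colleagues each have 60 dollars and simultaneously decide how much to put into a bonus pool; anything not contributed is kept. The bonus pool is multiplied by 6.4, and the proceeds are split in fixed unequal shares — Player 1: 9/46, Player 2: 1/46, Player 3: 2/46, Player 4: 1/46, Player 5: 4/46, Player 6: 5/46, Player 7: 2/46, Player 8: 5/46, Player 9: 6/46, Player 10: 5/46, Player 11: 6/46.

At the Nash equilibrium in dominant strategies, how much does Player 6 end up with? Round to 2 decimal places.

A player with share s gets back 6.4·s per unit contributed, so full contribution is dominant for anyone with s > 1/6.4 = 0.1563 and zero contribution is dominant for anyone below.
Only Player 1 (9/46) clears that bar, contributing 60; the remaining 10 contribute 0. Total contributed: 60.
Player 6 keeps 60 and receives 6.4 × 60 × 5/46 = 41.74 from the bonus pool, for a payoff of 101.74.

101.74 dollars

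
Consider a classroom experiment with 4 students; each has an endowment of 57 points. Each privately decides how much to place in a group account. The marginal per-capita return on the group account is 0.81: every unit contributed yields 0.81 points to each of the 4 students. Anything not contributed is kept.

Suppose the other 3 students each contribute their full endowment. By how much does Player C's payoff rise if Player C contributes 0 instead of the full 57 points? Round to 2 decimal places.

Switching from a contribution of 57 to 0 lets Player C keep an extra 57 points, but lowers the group account by 57, which costs Player C their own share of that drop: 0.81 × 57 = 46.17.
Net gain = 57 − 46.17 = 10.83. The private return per contributed unit (0.81) is below 1, so free-riding is indeed the best response regardless of what the others do.

10.83 points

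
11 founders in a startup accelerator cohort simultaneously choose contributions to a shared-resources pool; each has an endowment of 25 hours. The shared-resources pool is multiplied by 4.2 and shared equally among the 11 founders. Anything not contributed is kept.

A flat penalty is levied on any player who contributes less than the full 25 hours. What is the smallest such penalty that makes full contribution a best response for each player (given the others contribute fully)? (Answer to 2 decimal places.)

Given the others contribute fully, the best deviation is to contribute 0 (any partial contribution still incurs the fine and gives up units whose private return 0.3818 is below 1).
Deviating from 25 to 0 saves 25 hours but forfeits the deviator's share of the drop in the shared-resources pool: 4.2/11 × 25 = 9.55.
So the deviation gain is 25 − 9.55 = 15.45, and the fine must be at least 15.45 hours to wipe it out.

15.45 hours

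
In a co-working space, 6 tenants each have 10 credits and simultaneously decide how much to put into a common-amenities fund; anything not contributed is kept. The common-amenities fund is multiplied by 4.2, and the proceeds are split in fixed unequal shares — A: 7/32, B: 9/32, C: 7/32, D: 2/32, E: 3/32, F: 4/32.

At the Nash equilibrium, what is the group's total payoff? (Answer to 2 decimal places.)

92.00 credits

Player j's private return per contributed unit is 4.2 × (j's share). Contributing is weakly dominant for j when that share is at least 1/4.2 = 0.2381, and contributing 0 is dominant otherwise.
The only share above 0.2381 is B's 9/32, contributing 10; the remaining 5 contribute 0. Total contributed: 10.
The common-amenities fund pays out 4.2 × 10 = 42.00 in total (split across the unequal shares, but the aggregate is all that matters for the group sum).
The 5 free-riders keep 10 each, adding 50. Group total = 50 + 42.00 = 92.00.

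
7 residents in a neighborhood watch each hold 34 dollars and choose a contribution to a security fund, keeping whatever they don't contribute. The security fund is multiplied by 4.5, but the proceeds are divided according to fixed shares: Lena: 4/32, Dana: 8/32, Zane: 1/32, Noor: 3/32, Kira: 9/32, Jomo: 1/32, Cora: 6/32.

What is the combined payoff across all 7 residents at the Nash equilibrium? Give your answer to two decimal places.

476.00 dollars

Player j's private return per contributed unit is 4.5 × (j's share). Contributing is weakly dominant for j when that share is at least 1/4.5 = 0.2222, and contributing 0 is dominant otherwise.
The shares above 0.2222 belong to Dana and Kira, contributing 34 each; the remaining 5 contribute 0. Total contributed: 68.
The security fund pays out 4.5 × 68 = 306.00 in total (split across the unequal shares, but the aggregate is all that matters for the group sum).
The 5 free-riders keep 34 each, adding 170. Group total = 170 + 306.00 = 476.00.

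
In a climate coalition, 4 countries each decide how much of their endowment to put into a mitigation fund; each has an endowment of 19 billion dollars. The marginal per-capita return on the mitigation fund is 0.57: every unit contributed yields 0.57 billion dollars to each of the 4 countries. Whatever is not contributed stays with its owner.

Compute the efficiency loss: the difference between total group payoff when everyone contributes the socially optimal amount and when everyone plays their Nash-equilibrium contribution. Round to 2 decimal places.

The private return per contributed unit is 0.57 < 1, so contributing 0 is dominant for every player. At the Nash equilibrium everyone keeps their 19, and the group total is 4 × 19 = 76.
Each contributed unit returns 2.280 to the group as a whole (0.57 to each of 4 players), which exceeds 1, so the social optimum is full contribution: group total = 2.280 × 76 = 173.28.
Efficiency loss = 173.28 − 76 = 97.28.

97.28 billion dollars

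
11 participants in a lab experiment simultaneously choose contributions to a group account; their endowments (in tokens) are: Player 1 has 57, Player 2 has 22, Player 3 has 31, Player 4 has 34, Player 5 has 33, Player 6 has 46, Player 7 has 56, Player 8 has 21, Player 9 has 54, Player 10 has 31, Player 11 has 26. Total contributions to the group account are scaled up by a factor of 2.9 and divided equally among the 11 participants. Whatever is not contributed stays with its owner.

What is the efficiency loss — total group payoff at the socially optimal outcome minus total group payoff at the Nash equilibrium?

780.90 tokens

The private return per contributed unit is 2.9/11 = 0.2636 < 1 for every player regardless of endowment, so the Nash equilibrium is zero contribution and the group total is Σ E_j = 57 + 22 + 31 + 34 + 33 + 46 + 56 + 21 + 54 + 31 + 26 = 411.
Each contributed unit returns 2.900 to the group, so the social optimum is full contribution by everyone: group total = 2.900 × 411 = 1191.90.
Efficiency loss = (2.900 − 1) × 411 = 780.90.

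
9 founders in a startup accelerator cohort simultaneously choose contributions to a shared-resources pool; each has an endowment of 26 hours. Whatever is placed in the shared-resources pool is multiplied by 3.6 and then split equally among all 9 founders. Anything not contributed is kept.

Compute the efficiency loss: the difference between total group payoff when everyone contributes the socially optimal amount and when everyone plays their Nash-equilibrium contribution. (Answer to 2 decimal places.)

608.40 hours

Each contributed unit returns 3.6/9 = 0.4000 to its contributor — below 1 — so contributing 0 is dominant for every player. At the Nash equilibrium everyone keeps their 26, and the group total is 9 × 26 = 234.
Each contributed unit returns 3.600 to the group as a whole (0.4000 to each of 9 players), which exceeds 1, so the social optimum is full contribution: group total = 3.600 × 234 = 842.40.
Efficiency loss = 842.40 − 234 = 608.40.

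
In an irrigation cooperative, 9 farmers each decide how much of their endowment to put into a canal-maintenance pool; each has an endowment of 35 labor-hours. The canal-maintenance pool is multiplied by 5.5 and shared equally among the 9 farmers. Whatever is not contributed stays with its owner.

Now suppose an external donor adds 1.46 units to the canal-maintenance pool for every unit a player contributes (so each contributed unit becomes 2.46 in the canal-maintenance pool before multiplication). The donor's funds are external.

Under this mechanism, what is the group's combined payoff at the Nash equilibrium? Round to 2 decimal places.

With the mechanism, a contributed unit returns 5.5 × 2.46 / 9 = 1.5033 per unit of net cost to the contributor — now above 1 — so contributing fully is weakly dominant for every player.
So the Nash equilibrium is full contribution by all 9; the group earns 5.5 × 2.46 × 315 = 4261.95.

4261.95 labor-hours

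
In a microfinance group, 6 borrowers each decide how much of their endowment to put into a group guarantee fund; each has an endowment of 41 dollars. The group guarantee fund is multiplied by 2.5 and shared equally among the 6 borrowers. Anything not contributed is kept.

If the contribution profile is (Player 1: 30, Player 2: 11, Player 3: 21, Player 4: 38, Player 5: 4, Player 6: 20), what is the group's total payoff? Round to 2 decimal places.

Total contributed: 30 + 11 + 21 + 38 + 4 + 20 = 124; total kept: 6 × 41 − 124 = 122.
The group guarantee fund pays out 2.5 × 124 = 310.00 in aggregate.
Group total = 122 + 310.00 = 432.00.

432.00 dollars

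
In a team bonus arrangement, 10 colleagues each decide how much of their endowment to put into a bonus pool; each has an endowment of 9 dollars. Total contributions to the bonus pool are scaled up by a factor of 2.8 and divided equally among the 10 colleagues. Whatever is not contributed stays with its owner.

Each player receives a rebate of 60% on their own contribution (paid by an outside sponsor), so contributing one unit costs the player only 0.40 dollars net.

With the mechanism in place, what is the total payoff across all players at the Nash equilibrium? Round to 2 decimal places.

90.00 dollars

The effective private return is (2.8/10) / 0.40 = 0.7000, which is still under 1, so the mechanism doesn't change anyone's dominant strategy: zero contribution.
At the Nash equilibrium no one contributes; group total payoff = 10 × 9 = 90.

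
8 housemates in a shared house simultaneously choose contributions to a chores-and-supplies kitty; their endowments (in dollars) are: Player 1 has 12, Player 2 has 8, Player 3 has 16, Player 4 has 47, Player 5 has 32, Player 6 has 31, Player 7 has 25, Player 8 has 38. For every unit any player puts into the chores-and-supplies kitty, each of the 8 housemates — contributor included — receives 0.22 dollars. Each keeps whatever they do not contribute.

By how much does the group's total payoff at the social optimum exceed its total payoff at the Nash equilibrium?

The private return per contributed unit is 0.22 < 1 for everyone, so the Nash equilibrium is zero contribution and the group total is Σ E_j = 12 + 8 + 16 + 47 + 32 + 31 + 25 + 38 = 209.
Each contributed unit returns 1.760 to the group, so the social optimum is full contribution by everyone: group total = 1.760 × 209 = 367.84.
Efficiency loss = (1.760 − 1) × 209 = 158.84.

158.84 dollars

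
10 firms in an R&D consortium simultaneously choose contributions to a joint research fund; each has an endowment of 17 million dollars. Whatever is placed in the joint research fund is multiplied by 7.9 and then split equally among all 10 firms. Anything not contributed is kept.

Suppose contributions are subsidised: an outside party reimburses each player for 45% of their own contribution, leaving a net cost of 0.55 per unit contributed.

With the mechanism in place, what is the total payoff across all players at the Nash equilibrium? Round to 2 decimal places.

Under the mechanism each unit contributed yields (7.9/10) / 0.55 = 1.4364 back to its contributor per unit of net cost, which exceeds 1, making full contribution the dominant choice for everyone.
So the Nash equilibrium is full contribution by all 10; the group earns 10 × (17 × 0.45 + 7.9 × 17) = 1419.50.

1419.50 million dollars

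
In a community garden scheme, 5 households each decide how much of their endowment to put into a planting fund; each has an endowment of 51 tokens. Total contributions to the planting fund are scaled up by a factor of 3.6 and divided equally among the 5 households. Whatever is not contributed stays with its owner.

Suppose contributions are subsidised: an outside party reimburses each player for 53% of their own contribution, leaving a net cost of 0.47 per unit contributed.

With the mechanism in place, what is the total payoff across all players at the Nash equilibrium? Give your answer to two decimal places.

The effective private return per unit is now (3.6/5) / 0.47 = 1.5319 > 1, so every player's dominant strategy flips to full contribution.
At the Nash equilibrium everyone contributes 51. Group total payoff = 5 × (51 × 0.53 + 3.6 × 51) = 1053.15.

1053.15 tokens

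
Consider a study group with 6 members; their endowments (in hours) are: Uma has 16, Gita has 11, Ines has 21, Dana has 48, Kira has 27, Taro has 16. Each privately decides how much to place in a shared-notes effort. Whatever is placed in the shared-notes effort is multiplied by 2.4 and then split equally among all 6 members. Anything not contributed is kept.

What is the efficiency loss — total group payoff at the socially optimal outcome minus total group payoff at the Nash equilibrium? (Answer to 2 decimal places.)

The private return per contributed unit is 2.4/6 = 0.4000 < 1 for every player regardless of endowment, so the Nash equilibrium is zero contribution and the group total is Σ E_j = 16 + 11 + 21 + 48 + 27 + 16 = 139.
Each contributed unit returns 2.400 to the group, so the social optimum is full contribution by everyone: group total = 2.400 × 139 = 333.60.
Efficiency loss = (2.400 − 1) × 139 = 194.60.

194.60 hours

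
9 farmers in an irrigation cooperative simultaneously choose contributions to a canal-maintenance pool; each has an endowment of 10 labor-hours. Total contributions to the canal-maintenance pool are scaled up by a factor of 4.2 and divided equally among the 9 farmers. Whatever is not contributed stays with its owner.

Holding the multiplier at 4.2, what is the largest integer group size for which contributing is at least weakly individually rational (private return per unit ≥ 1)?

4

Private return per unit is 4.2/(group size), which is ≥ 1 whenever the group size is ≤ 4.2.
The largest such integer is 4.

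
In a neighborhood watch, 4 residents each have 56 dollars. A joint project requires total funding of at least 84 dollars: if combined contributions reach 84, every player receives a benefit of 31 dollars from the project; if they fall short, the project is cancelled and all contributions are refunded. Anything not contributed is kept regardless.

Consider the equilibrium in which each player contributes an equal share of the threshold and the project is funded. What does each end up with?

66 dollars

Equal share of the threshold: 84/4 = 21.
At this profile no one gains by cutting their contribution: any cut drops the total below 84, the project is cancelled, contributions are refunded, and the deviator ends with 56, which is less than 56 − 21 + 31 = 66. Contributing more than 21 just wastes the excess. So contributing exactly 21 is a best response.
Each player's payoff: 56 − 21 + 31 = 66.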